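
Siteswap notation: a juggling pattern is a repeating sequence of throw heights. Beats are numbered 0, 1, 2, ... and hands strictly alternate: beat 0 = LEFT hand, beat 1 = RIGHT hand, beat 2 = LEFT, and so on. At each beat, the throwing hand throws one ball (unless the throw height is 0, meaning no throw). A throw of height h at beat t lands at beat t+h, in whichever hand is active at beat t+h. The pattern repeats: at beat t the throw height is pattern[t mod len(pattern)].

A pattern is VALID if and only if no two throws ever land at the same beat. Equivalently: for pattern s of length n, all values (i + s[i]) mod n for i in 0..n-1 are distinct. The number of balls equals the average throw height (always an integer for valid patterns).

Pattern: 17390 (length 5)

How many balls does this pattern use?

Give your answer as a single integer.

Answer: 4

Derivation:
Pattern = [1, 7, 3, 9, 0], length n = 5
  position 0: throw height = 1, running sum = 1
  position 1: throw height = 7, running sum = 8
  position 2: throw height = 3, running sum = 11
  position 3: throw height = 9, running sum = 20
  position 4: throw height = 0, running sum = 20
Total sum = 20; balls = sum / n = 20 / 5 = 4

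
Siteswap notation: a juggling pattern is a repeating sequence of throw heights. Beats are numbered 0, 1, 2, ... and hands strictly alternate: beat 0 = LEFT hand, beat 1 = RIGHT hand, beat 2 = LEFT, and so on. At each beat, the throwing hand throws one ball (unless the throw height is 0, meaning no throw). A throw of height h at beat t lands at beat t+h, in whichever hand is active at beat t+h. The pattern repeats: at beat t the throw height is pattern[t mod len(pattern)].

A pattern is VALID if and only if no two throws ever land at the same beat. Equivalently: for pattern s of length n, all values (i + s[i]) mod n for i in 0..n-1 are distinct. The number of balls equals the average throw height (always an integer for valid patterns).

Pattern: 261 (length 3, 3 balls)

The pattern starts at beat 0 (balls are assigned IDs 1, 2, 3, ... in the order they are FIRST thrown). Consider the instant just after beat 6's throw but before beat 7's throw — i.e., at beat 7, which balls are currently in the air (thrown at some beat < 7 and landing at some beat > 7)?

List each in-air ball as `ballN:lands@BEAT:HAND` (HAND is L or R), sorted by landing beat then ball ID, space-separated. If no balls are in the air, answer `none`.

Answer: ball1:lands@8:L ball3:lands@10:L

Derivation:
Beat 0 (L): throw ball1 h=2 -> lands@2:L; in-air after throw: [b1@2:L]
Beat 1 (R): throw ball2 h=6 -> lands@7:R; in-air after throw: [b1@2:L b2@7:R]
Beat 2 (L): throw ball1 h=1 -> lands@3:R; in-air after throw: [b1@3:R b2@7:R]
Beat 3 (R): throw ball1 h=2 -> lands@5:R; in-air after throw: [b1@5:R b2@7:R]
Beat 4 (L): throw ball3 h=6 -> lands@10:L; in-air after throw: [b1@5:R b2@7:R b3@10:L]
Beat 5 (R): throw ball1 h=1 -> lands@6:L; in-air after throw: [b1@6:L b2@7:R b3@10:L]
Beat 6 (L): throw ball1 h=2 -> lands@8:L; in-air after throw: [b2@7:R b1@8:L b3@10:L]
Beat 7 (R): throw ball2 h=6 -> lands@13:R; in-air after throw: [b1@8:L b3@10:L b2@13:R]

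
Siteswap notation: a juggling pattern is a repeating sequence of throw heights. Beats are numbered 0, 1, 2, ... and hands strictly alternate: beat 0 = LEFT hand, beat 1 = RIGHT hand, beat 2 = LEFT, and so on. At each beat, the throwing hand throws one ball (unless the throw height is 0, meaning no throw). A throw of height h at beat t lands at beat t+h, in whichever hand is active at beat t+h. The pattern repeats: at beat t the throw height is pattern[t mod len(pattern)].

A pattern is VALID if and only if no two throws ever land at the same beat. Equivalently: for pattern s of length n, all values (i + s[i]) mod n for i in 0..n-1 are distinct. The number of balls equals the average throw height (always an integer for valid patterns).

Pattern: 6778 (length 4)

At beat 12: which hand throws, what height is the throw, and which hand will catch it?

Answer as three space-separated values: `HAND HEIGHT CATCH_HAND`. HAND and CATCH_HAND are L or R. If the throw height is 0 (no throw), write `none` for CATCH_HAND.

Answer: L 6 L

Derivation:
Beat 12: 12 mod 2 = 0, so hand = L
Throw height = pattern[12 mod 4] = pattern[0] = 6
Lands at beat 12+6=18, 18 mod 2 = 0, so catch hand = L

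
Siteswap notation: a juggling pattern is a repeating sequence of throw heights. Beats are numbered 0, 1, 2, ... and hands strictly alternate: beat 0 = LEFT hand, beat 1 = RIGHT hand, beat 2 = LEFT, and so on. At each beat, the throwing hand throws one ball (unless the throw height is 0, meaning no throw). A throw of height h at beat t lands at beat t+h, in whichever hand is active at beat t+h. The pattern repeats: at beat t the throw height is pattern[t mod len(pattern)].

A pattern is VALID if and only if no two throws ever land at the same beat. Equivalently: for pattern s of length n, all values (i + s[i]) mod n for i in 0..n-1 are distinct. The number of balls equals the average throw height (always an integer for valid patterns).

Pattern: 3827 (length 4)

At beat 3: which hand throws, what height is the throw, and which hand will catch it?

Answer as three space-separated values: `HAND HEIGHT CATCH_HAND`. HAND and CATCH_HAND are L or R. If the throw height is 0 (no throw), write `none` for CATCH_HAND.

Answer: R 7 L

Derivation:
Beat 3: 3 mod 2 = 1, so hand = R
Throw height = pattern[3 mod 4] = pattern[3] = 7
Lands at beat 3+7=10, 10 mod 2 = 0, so catch hand = L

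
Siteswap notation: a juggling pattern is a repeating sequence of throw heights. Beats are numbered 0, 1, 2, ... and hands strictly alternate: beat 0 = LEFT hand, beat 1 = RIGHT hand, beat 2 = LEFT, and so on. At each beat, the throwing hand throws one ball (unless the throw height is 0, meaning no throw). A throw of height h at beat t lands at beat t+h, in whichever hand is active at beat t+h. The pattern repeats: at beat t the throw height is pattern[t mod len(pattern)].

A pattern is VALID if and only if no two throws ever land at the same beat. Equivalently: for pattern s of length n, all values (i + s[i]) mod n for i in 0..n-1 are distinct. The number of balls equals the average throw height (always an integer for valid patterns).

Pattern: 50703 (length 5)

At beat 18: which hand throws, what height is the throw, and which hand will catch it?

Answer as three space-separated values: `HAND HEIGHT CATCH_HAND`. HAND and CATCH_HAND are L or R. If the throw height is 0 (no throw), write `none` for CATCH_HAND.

Beat 18: 18 mod 2 = 0, so hand = L
Throw height = pattern[18 mod 5] = pattern[3] = 0

Answer: L 0 none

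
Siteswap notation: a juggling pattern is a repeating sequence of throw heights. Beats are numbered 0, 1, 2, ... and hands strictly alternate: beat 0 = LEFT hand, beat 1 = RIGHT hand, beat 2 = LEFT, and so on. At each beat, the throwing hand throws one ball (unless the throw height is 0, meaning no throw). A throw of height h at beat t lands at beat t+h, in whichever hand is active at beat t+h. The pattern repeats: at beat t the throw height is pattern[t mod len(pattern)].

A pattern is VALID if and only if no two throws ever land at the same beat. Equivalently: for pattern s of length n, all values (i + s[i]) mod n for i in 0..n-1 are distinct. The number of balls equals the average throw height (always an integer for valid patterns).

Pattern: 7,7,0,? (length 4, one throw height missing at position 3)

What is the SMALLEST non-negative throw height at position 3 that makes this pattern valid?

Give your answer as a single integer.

i=0: (0 + 7) mod 4 = 3
i=1: (1 + 7) mod 4 = 0
i=2: (2 + 0) mod 4 = 2
i=3: s[i]=? (unknown)
Known residues: [0, 2, 3]; need a permutation of 0..3, so missing residue r = 1
Need (3 + s) mod 4 = 1; smallest s = (1 - 3) mod 4 = 2

Answer: 2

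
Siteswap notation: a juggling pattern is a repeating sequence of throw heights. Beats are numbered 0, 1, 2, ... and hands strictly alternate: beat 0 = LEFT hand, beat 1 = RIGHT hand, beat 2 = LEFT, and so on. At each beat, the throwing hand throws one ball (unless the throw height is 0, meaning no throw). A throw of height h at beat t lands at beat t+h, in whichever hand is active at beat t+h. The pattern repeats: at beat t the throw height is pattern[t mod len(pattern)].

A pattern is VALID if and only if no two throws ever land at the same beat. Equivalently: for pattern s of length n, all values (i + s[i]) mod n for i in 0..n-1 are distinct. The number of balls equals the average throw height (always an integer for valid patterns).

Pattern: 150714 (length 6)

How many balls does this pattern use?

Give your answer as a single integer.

Pattern = [1, 5, 0, 7, 1, 4], length n = 6
  position 0: throw height = 1, running sum = 1
  position 1: throw height = 5, running sum = 6
  position 2: throw height = 0, running sum = 6
  position 3: throw height = 7, running sum = 13
  position 4: throw height = 1, running sum = 14
  position 5: throw height = 4, running sum = 18
Total sum = 18; balls = sum / n = 18 / 6 = 3

Answer: 3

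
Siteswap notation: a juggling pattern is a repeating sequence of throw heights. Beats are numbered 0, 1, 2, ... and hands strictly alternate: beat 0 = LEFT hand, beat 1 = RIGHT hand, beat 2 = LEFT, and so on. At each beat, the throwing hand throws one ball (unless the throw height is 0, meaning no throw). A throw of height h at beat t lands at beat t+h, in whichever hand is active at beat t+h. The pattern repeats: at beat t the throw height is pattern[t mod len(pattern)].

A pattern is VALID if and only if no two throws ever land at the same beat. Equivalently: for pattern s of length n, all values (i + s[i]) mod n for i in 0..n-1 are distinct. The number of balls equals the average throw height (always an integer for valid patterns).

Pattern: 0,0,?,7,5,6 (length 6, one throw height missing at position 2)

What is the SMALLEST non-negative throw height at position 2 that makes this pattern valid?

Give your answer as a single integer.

i=0: (0 + 0) mod 6 = 0
i=1: (1 + 0) mod 6 = 1
i=2: s[i]=? (unknown)
i=3: (3 + 7) mod 6 = 4
i=4: (4 + 5) mod 6 = 3
i=5: (5 + 6) mod 6 = 5
Known residues: [0, 1, 3, 4, 5]; need a permutation of 0..5, so missing residue r = 2
Need (2 + s) mod 6 = 2; smallest s = (2 - 2) mod 6 = 0

Answer: 0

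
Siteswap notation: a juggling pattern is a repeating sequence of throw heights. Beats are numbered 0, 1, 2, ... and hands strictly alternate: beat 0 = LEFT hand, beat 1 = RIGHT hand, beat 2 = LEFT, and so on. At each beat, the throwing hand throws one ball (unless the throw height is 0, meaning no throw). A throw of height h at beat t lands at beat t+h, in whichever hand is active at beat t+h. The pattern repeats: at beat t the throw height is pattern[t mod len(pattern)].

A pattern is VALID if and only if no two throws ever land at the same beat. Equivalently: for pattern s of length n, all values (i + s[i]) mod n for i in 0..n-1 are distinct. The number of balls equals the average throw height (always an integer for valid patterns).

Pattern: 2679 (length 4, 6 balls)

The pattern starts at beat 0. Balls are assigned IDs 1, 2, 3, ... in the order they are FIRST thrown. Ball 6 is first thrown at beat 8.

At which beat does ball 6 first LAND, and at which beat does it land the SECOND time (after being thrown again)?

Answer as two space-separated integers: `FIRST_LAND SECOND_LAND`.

Beat 0 (L): throw ball1 h=2 -> lands@2:L; in-air after throw: [b1@2:L]
Beat 1 (R): throw ball2 h=6 -> lands@7:R; in-air after throw: [b1@2:L b2@7:R]
Beat 2 (L): throw ball1 h=7 -> lands@9:R; in-air after throw: [b2@7:R b1@9:R]
Beat 3 (R): throw ball3 h=9 -> lands@12:L; in-air after throw: [b2@7:R b1@9:R b3@12:L]
Beat 4 (L): throw ball4 h=2 -> lands@6:L; in-air after throw: [b4@6:L b2@7:R b1@9:R b3@12:L]
Beat 5 (R): throw ball5 h=6 -> lands@11:R; in-air after throw: [b4@6:L b2@7:R b1@9:R b5@11:R b3@12:L]
Beat 6 (L): throw ball4 h=7 -> lands@13:R; in-air after throw: [b2@7:R b1@9:R b5@11:R b3@12:L b4@13:R]
Beat 7 (R): throw ball2 h=9 -> lands@16:L; in-air after throw: [b1@9:R b5@11:R b3@12:L b4@13:R b2@16:L]
Beat 8 (L): throw ball6 h=2 -> lands@10:L; in-air after throw: [b1@9:R b6@10:L b5@11:R b3@12:L b4@13:R b2@16:L]
Beat 9 (R): throw ball1 h=6 -> lands@15:R; in-air after throw: [b6@10:L b5@11:R b3@12:L b4@13:R b1@15:R b2@16:L]
Beat 10 (L): throw ball6 h=7 -> lands@17:R; in-air after throw: [b5@11:R b3@12:L b4@13:R b1@15:R b2@16:L b6@17:R]
Beat 11 (R): throw ball5 h=9 -> lands@20:L; in-air after throw: [b3@12:L b4@13:R b1@15:R b2@16:L b6@17:R b5@20:L]
Ball 6: thrown@8 h=2 -> first land @10; rethrown@10 h=7 -> second land @17

Answer: 10 17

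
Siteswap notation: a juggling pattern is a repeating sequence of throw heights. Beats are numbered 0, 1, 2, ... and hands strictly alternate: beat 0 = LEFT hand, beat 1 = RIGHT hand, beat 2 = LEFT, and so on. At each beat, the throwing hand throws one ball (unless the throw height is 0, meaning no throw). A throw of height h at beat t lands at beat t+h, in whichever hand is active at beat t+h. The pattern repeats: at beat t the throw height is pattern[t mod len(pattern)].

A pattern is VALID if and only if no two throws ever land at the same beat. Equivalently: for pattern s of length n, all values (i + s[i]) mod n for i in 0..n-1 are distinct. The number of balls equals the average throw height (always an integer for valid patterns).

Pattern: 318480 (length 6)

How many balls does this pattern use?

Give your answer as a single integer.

Answer: 4

Derivation:
Pattern = [3, 1, 8, 4, 8, 0], length n = 6
  position 0: throw height = 3, running sum = 3
  position 1: throw height = 1, running sum = 4
  position 2: throw height = 8, running sum = 12
  position 3: throw height = 4, running sum = 16
  position 4: throw height = 8, running sum = 24
  position 5: throw height = 0, running sum = 24
Total sum = 24; balls = sum / n = 24 / 6 = 4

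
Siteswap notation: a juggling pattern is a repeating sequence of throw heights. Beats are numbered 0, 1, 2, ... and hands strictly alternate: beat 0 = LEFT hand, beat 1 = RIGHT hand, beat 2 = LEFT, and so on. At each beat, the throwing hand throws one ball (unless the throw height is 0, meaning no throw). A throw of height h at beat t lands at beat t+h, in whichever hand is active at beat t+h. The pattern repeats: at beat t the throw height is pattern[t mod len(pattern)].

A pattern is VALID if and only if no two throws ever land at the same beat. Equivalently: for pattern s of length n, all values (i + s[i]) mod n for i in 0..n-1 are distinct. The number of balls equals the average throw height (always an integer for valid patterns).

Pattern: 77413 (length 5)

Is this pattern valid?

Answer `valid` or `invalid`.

Answer: invalid

Derivation:
i=0: (i + s[i]) mod n = (0 + 7) mod 5 = 2
i=1: (i + s[i]) mod n = (1 + 7) mod 5 = 3
i=2: (i + s[i]) mod n = (2 + 4) mod 5 = 1
i=3: (i + s[i]) mod n = (3 + 1) mod 5 = 4
i=4: (i + s[i]) mod n = (4 + 3) mod 5 = 2
Residues: [2, 3, 1, 4, 2], distinct: False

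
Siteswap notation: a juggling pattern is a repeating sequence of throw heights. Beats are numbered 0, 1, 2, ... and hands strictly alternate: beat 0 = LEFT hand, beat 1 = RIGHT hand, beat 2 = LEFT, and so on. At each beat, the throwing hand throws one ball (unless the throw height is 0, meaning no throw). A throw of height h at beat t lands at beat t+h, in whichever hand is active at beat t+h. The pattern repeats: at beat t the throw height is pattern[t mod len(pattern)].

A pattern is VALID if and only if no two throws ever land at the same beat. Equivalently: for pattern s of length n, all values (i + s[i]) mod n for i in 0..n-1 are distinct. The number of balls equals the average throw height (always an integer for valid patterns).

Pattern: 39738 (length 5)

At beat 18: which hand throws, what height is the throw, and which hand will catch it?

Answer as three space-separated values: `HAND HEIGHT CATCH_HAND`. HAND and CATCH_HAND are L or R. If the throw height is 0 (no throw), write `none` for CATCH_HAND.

Beat 18: 18 mod 2 = 0, so hand = L
Throw height = pattern[18 mod 5] = pattern[3] = 3
Lands at beat 18+3=21, 21 mod 2 = 1, so catch hand = R

Answer: L 3 R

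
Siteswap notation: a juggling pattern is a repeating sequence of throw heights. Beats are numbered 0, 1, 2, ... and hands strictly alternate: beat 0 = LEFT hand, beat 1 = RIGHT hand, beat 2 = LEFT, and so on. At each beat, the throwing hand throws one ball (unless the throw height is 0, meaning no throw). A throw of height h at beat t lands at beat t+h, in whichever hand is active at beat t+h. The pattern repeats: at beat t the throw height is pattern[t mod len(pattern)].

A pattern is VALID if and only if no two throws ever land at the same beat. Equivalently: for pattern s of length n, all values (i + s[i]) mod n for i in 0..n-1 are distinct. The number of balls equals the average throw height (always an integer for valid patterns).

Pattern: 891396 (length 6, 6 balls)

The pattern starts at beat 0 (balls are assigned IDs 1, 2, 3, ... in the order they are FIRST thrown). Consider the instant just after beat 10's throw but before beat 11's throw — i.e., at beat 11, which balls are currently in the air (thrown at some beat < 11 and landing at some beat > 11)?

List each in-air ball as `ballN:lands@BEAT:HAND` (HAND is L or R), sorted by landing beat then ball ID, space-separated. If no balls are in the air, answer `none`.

Answer: ball1:lands@12:L ball4:lands@13:R ball3:lands@14:L ball6:lands@16:L ball2:lands@19:R

Derivation:
Beat 0 (L): throw ball1 h=8 -> lands@8:L; in-air after throw: [b1@8:L]
Beat 1 (R): throw ball2 h=9 -> lands@10:L; in-air after throw: [b1@8:L b2@10:L]
Beat 2 (L): throw ball3 h=1 -> lands@3:R; in-air after throw: [b3@3:R b1@8:L b2@10:L]
Beat 3 (R): throw ball3 h=3 -> lands@6:L; in-air after throw: [b3@6:L b1@8:L b2@10:L]
Beat 4 (L): throw ball4 h=9 -> lands@13:R; in-air after throw: [b3@6:L b1@8:L b2@10:L b4@13:R]
Beat 5 (R): throw ball5 h=6 -> lands@11:R; in-air after throw: [b3@6:L b1@8:L b2@10:L b5@11:R b4@13:R]
Beat 6 (L): throw ball3 h=8 -> lands@14:L; in-air after throw: [b1@8:L b2@10:L b5@11:R b4@13:R b3@14:L]
Beat 7 (R): throw ball6 h=9 -> lands@16:L; in-air after throw: [b1@8:L b2@10:L b5@11:R b4@13:R b3@14:L b6@16:L]
Beat 8 (L): throw ball1 h=1 -> lands@9:R; in-air after throw: [b1@9:R b2@10:L b5@11:R b4@13:R b3@14:L b6@16:L]
Beat 9 (R): throw ball1 h=3 -> lands@12:L; in-air after throw: [b2@10:L b5@11:R b1@12:L b4@13:R b3@14:L b6@16:L]
Beat 10 (L): throw ball2 h=9 -> lands@19:R; in-air after throw: [b5@11:R b1@12:L b4@13:R b3@14:L b6@16:L b2@19:R]
Beat 11 (R): throw ball5 h=6 -> lands@17:R; in-air after throw: [b1@12:L b4@13:R b3@14:L b6@16:L b5@17:R b2@19:R]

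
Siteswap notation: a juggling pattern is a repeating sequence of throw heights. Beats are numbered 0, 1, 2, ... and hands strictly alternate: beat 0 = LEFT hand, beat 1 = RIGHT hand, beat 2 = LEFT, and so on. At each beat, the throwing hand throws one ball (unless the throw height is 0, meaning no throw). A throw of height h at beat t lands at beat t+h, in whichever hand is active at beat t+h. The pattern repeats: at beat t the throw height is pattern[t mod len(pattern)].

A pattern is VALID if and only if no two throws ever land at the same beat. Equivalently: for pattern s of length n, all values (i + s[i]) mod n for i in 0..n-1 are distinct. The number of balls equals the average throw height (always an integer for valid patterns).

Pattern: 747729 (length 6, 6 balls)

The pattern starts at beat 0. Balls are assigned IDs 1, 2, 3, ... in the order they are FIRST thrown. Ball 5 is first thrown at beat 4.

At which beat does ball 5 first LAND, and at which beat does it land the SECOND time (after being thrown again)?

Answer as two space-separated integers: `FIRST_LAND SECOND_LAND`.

Beat 0 (L): throw ball1 h=7 -> lands@7:R; in-air after throw: [b1@7:R]
Beat 1 (R): throw ball2 h=4 -> lands@5:R; in-air after throw: [b2@5:R b1@7:R]
Beat 2 (L): throw ball3 h=7 -> lands@9:R; in-air after throw: [b2@5:R b1@7:R b3@9:R]
Beat 3 (R): throw ball4 h=7 -> lands@10:L; in-air after throw: [b2@5:R b1@7:R b3@9:R b4@10:L]
Beat 4 (L): throw ball5 h=2 -> lands@6:L; in-air after throw: [b2@5:R b5@6:L b1@7:R b3@9:R b4@10:L]
Beat 5 (R): throw ball2 h=9 -> lands@14:L; in-air after throw: [b5@6:L b1@7:R b3@9:R b4@10:L b2@14:L]
Beat 6 (L): throw ball5 h=7 -> lands@13:R; in-air after throw: [b1@7:R b3@9:R b4@10:L b5@13:R b2@14:L]
Beat 7 (R): throw ball1 h=4 -> lands@11:R; in-air after throw: [b3@9:R b4@10:L b1@11:R b5@13:R b2@14:L]
Beat 8 (L): throw ball6 h=7 -> lands@15:R; in-air after throw: [b3@9:R b4@10:L b1@11:R b5@13:R b2@14:L b6@15:R]
Beat 9 (R): throw ball3 h=7 -> lands@16:L; in-air after throw: [b4@10:L b1@11:R b5@13:R b2@14:L b6@15:R b3@16:L]
Beat 10 (L): throw ball4 h=2 -> lands@12:L; in-air after throw: [b1@11:R b4@12:L b5@13:R b2@14:L b6@15:R b3@16:L]
Beat 11 (R): throw ball1 h=9 -> lands@20:L; in-air after throw: [b4@12:L b5@13:R b2@14:L b6@15:R b3@16:L b1@20:L]
Beat 12 (L): throw ball4 h=7 -> lands@19:R; in-air after throw: [b5@13:R b2@14:L b6@15:R b3@16:L b4@19:R b1@20:L]
Ball 5: thrown@4 h=2 -> first land @6; rethrown@6 h=7 -> second land @13

Answer: 6 13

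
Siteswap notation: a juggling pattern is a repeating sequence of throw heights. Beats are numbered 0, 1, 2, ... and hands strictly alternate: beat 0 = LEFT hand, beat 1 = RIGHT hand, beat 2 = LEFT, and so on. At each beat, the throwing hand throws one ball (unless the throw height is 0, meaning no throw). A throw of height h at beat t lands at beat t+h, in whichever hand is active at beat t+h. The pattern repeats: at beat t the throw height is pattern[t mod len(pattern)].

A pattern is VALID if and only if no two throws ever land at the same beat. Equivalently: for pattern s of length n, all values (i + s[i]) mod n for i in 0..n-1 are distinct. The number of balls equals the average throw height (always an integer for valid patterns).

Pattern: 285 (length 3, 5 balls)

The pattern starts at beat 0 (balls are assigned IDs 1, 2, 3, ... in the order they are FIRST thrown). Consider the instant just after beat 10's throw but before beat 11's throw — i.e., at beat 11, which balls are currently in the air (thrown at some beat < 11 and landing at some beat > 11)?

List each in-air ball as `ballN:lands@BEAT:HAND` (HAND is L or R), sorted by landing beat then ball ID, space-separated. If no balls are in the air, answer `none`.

Beat 0 (L): throw ball1 h=2 -> lands@2:L; in-air after throw: [b1@2:L]
Beat 1 (R): throw ball2 h=8 -> lands@9:R; in-air after throw: [b1@2:L b2@9:R]
Beat 2 (L): throw ball1 h=5 -> lands@7:R; in-air after throw: [b1@7:R b2@9:R]
Beat 3 (R): throw ball3 h=2 -> lands@5:R; in-air after throw: [b3@5:R b1@7:R b2@9:R]
Beat 4 (L): throw ball4 h=8 -> lands@12:L; in-air after throw: [b3@5:R b1@7:R b2@9:R b4@12:L]
Beat 5 (R): throw ball3 h=5 -> lands@10:L; in-air after throw: [b1@7:R b2@9:R b3@10:L b4@12:L]
Beat 6 (L): throw ball5 h=2 -> lands@8:L; in-air after throw: [b1@7:R b5@8:L b2@9:R b3@10:L b4@12:L]
Beat 7 (R): throw ball1 h=8 -> lands@15:R; in-air after throw: [b5@8:L b2@9:R b3@10:L b4@12:L b1@15:R]
Beat 8 (L): throw ball5 h=5 -> lands@13:R; in-air after throw: [b2@9:R b3@10:L b4@12:L b5@13:R b1@15:R]
Beat 9 (R): throw ball2 h=2 -> lands@11:R; in-air after throw: [b3@10:L b2@11:R b4@12:L b5@13:R b1@15:R]
Beat 10 (L): throw ball3 h=8 -> lands@18:L; in-air after throw: [b2@11:R b4@12:L b5@13:R b1@15:R b3@18:L]
Beat 11 (R): throw ball2 h=5 -> lands@16:L; in-air after throw: [b4@12:L b5@13:R b1@15:R b2@16:L b3@18:L]

Answer: ball4:lands@12:L ball5:lands@13:R ball1:lands@15:R ball3:lands@18:L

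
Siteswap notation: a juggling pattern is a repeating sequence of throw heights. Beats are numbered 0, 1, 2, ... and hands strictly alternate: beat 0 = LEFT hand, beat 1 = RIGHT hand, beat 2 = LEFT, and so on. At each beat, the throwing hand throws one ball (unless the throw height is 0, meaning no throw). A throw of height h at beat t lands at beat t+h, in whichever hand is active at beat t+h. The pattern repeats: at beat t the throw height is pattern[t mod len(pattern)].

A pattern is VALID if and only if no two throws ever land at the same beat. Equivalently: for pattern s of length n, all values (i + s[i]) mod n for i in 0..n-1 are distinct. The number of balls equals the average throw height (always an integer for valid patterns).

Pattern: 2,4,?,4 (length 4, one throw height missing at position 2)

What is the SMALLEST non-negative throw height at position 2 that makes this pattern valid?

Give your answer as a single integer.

i=0: (0 + 2) mod 4 = 2
i=1: (1 + 4) mod 4 = 1
i=2: s[i]=? (unknown)
i=3: (3 + 4) mod 4 = 3
Known residues: [1, 2, 3]; need a permutation of 0..3, so missing residue r = 0
Need (2 + s) mod 4 = 0; smallest s = (0 - 2) mod 4 = 2

Answer: 2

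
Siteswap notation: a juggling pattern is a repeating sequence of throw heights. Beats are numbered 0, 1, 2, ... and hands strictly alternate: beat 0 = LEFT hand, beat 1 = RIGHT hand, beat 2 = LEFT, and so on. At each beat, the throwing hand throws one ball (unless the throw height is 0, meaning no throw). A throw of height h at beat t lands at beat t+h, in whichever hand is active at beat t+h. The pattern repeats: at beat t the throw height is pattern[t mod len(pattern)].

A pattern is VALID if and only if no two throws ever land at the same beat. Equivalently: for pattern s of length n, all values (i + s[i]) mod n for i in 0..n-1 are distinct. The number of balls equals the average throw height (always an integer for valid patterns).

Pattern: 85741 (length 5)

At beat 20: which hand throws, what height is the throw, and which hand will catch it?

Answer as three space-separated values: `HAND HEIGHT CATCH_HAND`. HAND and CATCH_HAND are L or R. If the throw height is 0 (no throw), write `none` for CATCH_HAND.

Beat 20: 20 mod 2 = 0, so hand = L
Throw height = pattern[20 mod 5] = pattern[0] = 8
Lands at beat 20+8=28, 28 mod 2 = 0, so catch hand = L

Answer: L 8 L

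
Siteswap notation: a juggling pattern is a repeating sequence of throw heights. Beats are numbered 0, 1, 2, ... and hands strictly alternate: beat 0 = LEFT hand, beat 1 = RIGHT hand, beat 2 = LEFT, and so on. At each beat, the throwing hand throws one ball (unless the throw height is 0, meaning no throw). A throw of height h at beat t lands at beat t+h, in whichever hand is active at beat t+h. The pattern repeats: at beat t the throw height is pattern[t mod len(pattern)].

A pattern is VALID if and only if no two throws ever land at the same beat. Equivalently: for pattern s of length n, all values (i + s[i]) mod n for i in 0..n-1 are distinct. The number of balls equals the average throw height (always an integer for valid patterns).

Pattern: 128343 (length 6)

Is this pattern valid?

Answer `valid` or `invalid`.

Answer: invalid

Derivation:
i=0: (i + s[i]) mod n = (0 + 1) mod 6 = 1
i=1: (i + s[i]) mod n = (1 + 2) mod 6 = 3
i=2: (i + s[i]) mod n = (2 + 8) mod 6 = 4
i=3: (i + s[i]) mod n = (3 + 3) mod 6 = 0
i=4: (i + s[i]) mod n = (4 + 4) mod 6 = 2
i=5: (i + s[i]) mod n = (5 + 3) mod 6 = 2
Residues: [1, 3, 4, 0, 2, 2], distinct: False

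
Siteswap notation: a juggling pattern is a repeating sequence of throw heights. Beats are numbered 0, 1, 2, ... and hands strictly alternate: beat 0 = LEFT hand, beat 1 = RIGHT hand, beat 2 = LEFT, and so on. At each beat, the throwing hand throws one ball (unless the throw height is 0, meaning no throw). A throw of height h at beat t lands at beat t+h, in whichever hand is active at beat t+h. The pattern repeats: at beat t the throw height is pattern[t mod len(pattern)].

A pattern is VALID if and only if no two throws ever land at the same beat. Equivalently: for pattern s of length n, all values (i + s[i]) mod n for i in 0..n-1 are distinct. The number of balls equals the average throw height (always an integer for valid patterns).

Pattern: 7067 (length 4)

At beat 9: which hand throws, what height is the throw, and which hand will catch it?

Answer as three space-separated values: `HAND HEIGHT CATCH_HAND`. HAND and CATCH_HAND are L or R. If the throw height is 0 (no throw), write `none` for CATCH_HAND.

Beat 9: 9 mod 2 = 1, so hand = R
Throw height = pattern[9 mod 4] = pattern[1] = 0

Answer: R 0 none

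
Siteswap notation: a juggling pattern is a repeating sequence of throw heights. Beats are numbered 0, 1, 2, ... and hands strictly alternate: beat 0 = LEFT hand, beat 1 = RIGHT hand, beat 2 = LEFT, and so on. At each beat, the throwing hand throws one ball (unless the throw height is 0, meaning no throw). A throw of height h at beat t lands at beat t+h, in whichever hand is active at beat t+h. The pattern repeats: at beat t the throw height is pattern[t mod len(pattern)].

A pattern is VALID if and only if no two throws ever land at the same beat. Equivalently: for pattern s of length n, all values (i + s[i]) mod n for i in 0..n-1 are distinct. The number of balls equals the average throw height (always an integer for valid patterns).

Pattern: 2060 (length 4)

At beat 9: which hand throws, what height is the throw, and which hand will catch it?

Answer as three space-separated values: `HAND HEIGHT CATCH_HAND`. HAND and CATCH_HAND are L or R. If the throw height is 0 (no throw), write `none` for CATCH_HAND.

Beat 9: 9 mod 2 = 1, so hand = R
Throw height = pattern[9 mod 4] = pattern[1] = 0

Answer: R 0 none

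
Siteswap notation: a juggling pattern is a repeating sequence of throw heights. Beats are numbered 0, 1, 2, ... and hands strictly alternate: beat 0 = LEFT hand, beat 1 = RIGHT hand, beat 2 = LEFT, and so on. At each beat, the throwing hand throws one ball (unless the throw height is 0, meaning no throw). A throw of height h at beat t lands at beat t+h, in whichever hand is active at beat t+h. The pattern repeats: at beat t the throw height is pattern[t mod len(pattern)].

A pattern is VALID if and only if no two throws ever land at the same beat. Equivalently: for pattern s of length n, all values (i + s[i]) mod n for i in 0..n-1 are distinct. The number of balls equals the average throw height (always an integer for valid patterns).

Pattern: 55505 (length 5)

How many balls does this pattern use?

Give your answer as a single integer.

Pattern = [5, 5, 5, 0, 5], length n = 5
  position 0: throw height = 5, running sum = 5
  position 1: throw height = 5, running sum = 10
  position 2: throw height = 5, running sum = 15
  position 3: throw height = 0, running sum = 15
  position 4: throw height = 5, running sum = 20
Total sum = 20; balls = sum / n = 20 / 5 = 4

Answer: 4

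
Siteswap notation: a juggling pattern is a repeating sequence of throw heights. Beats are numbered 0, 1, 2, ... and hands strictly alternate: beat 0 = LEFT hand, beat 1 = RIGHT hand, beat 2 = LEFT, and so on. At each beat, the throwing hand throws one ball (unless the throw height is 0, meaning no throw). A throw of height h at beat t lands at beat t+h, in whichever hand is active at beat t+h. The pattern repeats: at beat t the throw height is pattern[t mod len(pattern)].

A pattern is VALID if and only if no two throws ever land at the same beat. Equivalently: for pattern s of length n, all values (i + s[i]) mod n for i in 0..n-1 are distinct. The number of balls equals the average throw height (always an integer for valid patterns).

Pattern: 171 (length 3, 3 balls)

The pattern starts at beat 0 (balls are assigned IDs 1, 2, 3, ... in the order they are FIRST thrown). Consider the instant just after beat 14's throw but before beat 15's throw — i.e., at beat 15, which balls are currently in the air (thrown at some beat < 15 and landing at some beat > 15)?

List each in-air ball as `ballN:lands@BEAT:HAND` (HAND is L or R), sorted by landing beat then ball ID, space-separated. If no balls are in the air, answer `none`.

Answer: ball1:lands@17:R ball2:lands@20:L

Derivation:
Beat 0 (L): throw ball1 h=1 -> lands@1:R; in-air after throw: [b1@1:R]
Beat 1 (R): throw ball1 h=7 -> lands@8:L; in-air after throw: [b1@8:L]
Beat 2 (L): throw ball2 h=1 -> lands@3:R; in-air after throw: [b2@3:R b1@8:L]
Beat 3 (R): throw ball2 h=1 -> lands@4:L; in-air after throw: [b2@4:L b1@8:L]
Beat 4 (L): throw ball2 h=7 -> lands@11:R; in-air after throw: [b1@8:L b2@11:R]
Beat 5 (R): throw ball3 h=1 -> lands@6:L; in-air after throw: [b3@6:L b1@8:L b2@11:R]
Beat 6 (L): throw ball3 h=1 -> lands@7:R; in-air after throw: [b3@7:R b1@8:L b2@11:R]
Beat 7 (R): throw ball3 h=7 -> lands@14:L; in-air after throw: [b1@8:L b2@11:R b3@14:L]
Beat 8 (L): throw ball1 h=1 -> lands@9:R; in-air after throw: [b1@9:R b2@11:R b3@14:L]
Beat 9 (R): throw ball1 h=1 -> lands@10:L; in-air after throw: [b1@10:L b2@11:R b3@14:L]
Beat 10 (L): throw ball1 h=7 -> lands@17:R; in-air after throw: [b2@11:R b3@14:L b1@17:R]
Beat 11 (R): throw ball2 h=1 -> lands@12:L; in-air after throw: [b2@12:L b3@14:L b1@17:R]
Beat 12 (L): throw ball2 h=1 -> lands@13:R; in-air after throw: [b2@13:R b3@14:L b1@17:R]
Beat 13 (R): throw ball2 h=7 -> lands@20:L; in-air after throw: [b3@14:L b1@17:R b2@20:L]
Beat 14 (L): throw ball3 h=1 -> lands@15:R; in-air after throw: [b3@15:R b1@17:R b2@20:L]
Beat 15 (R): throw ball3 h=1 -> lands@16:L; in-air after throw: [b3@16:L b1@17:R b2@20:L]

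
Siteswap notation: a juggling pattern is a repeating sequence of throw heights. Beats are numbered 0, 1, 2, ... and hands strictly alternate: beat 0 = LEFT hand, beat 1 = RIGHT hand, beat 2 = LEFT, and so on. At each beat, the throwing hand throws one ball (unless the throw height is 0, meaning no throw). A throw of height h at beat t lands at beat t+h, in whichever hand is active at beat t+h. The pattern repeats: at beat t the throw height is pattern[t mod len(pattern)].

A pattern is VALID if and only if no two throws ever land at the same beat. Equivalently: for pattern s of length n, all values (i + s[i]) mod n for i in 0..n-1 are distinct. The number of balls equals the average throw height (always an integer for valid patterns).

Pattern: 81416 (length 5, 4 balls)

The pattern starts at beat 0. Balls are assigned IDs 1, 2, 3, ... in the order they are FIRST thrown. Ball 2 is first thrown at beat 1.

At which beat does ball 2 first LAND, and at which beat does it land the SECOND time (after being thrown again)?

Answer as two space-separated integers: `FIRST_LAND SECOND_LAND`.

Beat 0 (L): throw ball1 h=8 -> lands@8:L; in-air after throw: [b1@8:L]
Beat 1 (R): throw ball2 h=1 -> lands@2:L; in-air after throw: [b2@2:L b1@8:L]
Beat 2 (L): throw ball2 h=4 -> lands@6:L; in-air after throw: [b2@6:L b1@8:L]
Beat 3 (R): throw ball3 h=1 -> lands@4:L; in-air after throw: [b3@4:L b2@6:L b1@8:L]
Beat 4 (L): throw ball3 h=6 -> lands@10:L; in-air after throw: [b2@6:L b1@8:L b3@10:L]
Beat 5 (R): throw ball4 h=8 -> lands@13:R; in-air after throw: [b2@6:L b1@8:L b3@10:L b4@13:R]
Beat 6 (L): throw ball2 h=1 -> lands@7:R; in-air after throw: [b2@7:R b1@8:L b3@10:L b4@13:R]
Ball 2: thrown@1 h=1 -> first land @2; rethrown@2 h=4 -> second land @6

Answer: 2 6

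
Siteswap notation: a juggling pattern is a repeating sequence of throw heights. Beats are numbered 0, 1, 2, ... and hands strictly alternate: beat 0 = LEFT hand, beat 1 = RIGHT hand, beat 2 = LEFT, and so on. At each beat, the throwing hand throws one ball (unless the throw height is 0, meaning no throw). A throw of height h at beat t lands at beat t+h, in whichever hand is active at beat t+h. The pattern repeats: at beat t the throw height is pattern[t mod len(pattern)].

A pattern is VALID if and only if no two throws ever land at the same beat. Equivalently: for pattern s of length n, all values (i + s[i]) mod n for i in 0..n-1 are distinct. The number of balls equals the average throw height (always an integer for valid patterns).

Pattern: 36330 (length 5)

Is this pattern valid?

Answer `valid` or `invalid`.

Answer: valid

Derivation:
i=0: (i + s[i]) mod n = (0 + 3) mod 5 = 3
i=1: (i + s[i]) mod n = (1 + 6) mod 5 = 2
i=2: (i + s[i]) mod n = (2 + 3) mod 5 = 0
i=3: (i + s[i]) mod n = (3 + 3) mod 5 = 1
i=4: (i + s[i]) mod n = (4 + 0) mod 5 = 4
Residues: [3, 2, 0, 1, 4], distinct: True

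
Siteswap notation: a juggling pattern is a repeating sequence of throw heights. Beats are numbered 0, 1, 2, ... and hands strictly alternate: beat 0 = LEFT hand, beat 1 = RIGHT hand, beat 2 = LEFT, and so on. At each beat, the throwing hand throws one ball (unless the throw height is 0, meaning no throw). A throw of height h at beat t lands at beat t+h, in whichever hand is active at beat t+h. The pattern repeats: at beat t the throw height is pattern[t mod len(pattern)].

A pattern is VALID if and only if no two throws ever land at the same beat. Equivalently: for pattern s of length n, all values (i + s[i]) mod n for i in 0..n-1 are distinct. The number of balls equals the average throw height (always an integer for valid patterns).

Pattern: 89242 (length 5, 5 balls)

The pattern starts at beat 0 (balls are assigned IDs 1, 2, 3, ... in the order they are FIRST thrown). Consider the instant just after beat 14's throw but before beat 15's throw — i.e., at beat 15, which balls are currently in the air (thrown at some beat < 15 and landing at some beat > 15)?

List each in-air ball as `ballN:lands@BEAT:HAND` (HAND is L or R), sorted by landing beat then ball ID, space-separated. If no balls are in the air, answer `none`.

Answer: ball1:lands@16:L ball5:lands@17:R ball2:lands@18:L ball4:lands@20:L

Derivation:
Beat 0 (L): throw ball1 h=8 -> lands@8:L; in-air after throw: [b1@8:L]
Beat 1 (R): throw ball2 h=9 -> lands@10:L; in-air after throw: [b1@8:L b2@10:L]
Beat 2 (L): throw ball3 h=2 -> lands@4:L; in-air after throw: [b3@4:L b1@8:L b2@10:L]
Beat 3 (R): throw ball4 h=4 -> lands@7:R; in-air after throw: [b3@4:L b4@7:R b1@8:L b2@10:L]
Beat 4 (L): throw ball3 h=2 -> lands@6:L; in-air after throw: [b3@6:L b4@7:R b1@8:L b2@10:L]
Beat 5 (R): throw ball5 h=8 -> lands@13:R; in-air after throw: [b3@6:L b4@7:R b1@8:L b2@10:L b5@13:R]
Beat 6 (L): throw ball3 h=9 -> lands@15:R; in-air after throw: [b4@7:R b1@8:L b2@10:L b5@13:R b3@15:R]
Beat 7 (R): throw ball4 h=2 -> lands@9:R; in-air after throw: [b1@8:L b4@9:R b2@10:L b5@13:R b3@15:R]
Beat 8 (L): throw ball1 h=4 -> lands@12:L; in-air after throw: [b4@9:R b2@10:L b1@12:L b5@13:R b3@15:R]
Beat 9 (R): throw ball4 h=2 -> lands@11:R; in-air after throw: [b2@10:L b4@11:R b1@12:L b5@13:R b3@15:R]
Beat 10 (L): throw ball2 h=8 -> lands@18:L; in-air after throw: [b4@11:R b1@12:L b5@13:R b3@15:R b2@18:L]
Beat 11 (R): throw ball4 h=9 -> lands@20:L; in-air after throw: [b1@12:L b5@13:R b3@15:R b2@18:L b4@20:L]
Beat 12 (L): throw ball1 h=2 -> lands@14:L; in-air after throw: [b5@13:R b1@14:L b3@15:R b2@18:L b4@20:L]
Beat 13 (R): throw ball5 h=4 -> lands@17:R; in-air after throw: [b1@14:L b3@15:R b5@17:R b2@18:L b4@20:L]
Beat 14 (L): throw ball1 h=2 -> lands@16:L; in-air after throw: [b3@15:R b1@16:L b5@17:R b2@18:L b4@20:L]
Beat 15 (R): throw ball3 h=8 -> lands@23:R; in-air after throw: [b1@16:L b5@17:R b2@18:L b4@20:L b3@23:R]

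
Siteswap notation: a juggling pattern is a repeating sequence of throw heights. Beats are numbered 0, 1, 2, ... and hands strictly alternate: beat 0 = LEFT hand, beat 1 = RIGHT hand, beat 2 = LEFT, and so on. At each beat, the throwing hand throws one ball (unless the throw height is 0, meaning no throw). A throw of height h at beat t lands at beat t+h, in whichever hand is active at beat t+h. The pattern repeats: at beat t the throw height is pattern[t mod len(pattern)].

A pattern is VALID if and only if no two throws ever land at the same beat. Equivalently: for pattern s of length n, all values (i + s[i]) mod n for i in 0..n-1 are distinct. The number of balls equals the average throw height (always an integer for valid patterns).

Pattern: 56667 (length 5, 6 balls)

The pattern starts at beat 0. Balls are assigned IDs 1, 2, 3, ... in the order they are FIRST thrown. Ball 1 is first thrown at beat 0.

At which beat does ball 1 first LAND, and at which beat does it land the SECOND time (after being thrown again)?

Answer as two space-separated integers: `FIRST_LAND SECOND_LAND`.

Beat 0 (L): throw ball1 h=5 -> lands@5:R; in-air after throw: [b1@5:R]
Beat 1 (R): throw ball2 h=6 -> lands@7:R; in-air after throw: [b1@5:R b2@7:R]
Beat 2 (L): throw ball3 h=6 -> lands@8:L; in-air after throw: [b1@5:R b2@7:R b3@8:L]
Beat 3 (R): throw ball4 h=6 -> lands@9:R; in-air after throw: [b1@5:R b2@7:R b3@8:L b4@9:R]
Beat 4 (L): throw ball5 h=7 -> lands@11:R; in-air after throw: [b1@5:R b2@7:R b3@8:L b4@9:R b5@11:R]
Beat 5 (R): throw ball1 h=5 -> lands@10:L; in-air after throw: [b2@7:R b3@8:L b4@9:R b1@10:L b5@11:R]
Beat 6 (L): throw ball6 h=6 -> lands@12:L; in-air after throw: [b2@7:R b3@8:L b4@9:R b1@10:L b5@11:R b6@12:L]
Beat 7 (R): throw ball2 h=6 -> lands@13:R; in-air after throw: [b3@8:L b4@9:R b1@10:L b5@11:R b6@12:L b2@13:R]
Beat 8 (L): throw ball3 h=6 -> lands@14:L; in-air after throw: [b4@9:R b1@10:L b5@11:R b6@12:L b2@13:R b3@14:L]
Beat 9 (R): throw ball4 h=7 -> lands@16:L; in-air after throw: [b1@10:L b5@11:R b6@12:L b2@13:R b3@14:L b4@16:L]
Beat 10 (L): throw ball1 h=5 -> lands@15:R; in-air after throw: [b5@11:R b6@12:L b2@13:R b3@14:L b1@15:R b4@16:L]
Ball 1: thrown@0 h=5 -> first land @5; rethrown@5 h=5 -> second land @10

Answer: 5 10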